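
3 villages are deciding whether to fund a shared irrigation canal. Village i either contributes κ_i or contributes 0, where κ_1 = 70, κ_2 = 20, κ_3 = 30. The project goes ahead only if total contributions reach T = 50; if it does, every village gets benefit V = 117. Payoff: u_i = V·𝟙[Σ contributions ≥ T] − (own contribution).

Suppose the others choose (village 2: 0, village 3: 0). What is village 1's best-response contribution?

Others' total = 0. Contributing 70 brings total to 70 ≥ 50: gain V − κ_1 = 47.
Best response: 70.

70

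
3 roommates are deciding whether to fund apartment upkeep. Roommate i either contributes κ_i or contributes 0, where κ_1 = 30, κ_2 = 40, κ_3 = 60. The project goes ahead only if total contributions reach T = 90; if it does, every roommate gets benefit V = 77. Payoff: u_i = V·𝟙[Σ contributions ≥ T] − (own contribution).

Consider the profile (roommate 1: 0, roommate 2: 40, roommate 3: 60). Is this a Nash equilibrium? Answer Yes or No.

Yes

Total = 100 ≥ 90: provided.
Roommate 1 (pledges 0, payoff 77): pledging 30 → total 130, payoff 47. No gain.
Roommate 2 (pledges 40, payoff 37): dropping to 0 → total 60, payoff 0. No gain.
Roommate 3 (pledges 60, payoff 17): dropping to 0 → total 40, payoff 0. No gain.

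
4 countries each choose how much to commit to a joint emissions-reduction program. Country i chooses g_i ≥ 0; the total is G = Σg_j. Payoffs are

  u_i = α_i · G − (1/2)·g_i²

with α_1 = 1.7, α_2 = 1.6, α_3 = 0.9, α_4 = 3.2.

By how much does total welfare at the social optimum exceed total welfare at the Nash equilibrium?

63.01

Country i's FOC: ∂u_i/∂g_i = α_i − g_i = 0, so g_i* = α_i.
NE contributions = (1.7, 1.6, 0.9, 3.2); G = 7.4.
W^NE = (Σα)·G − ½Σα_i² = 7.4² − ½·16.5 = 46.51.
Planner sets g_i = Σα_j = 7.4 for every i, so G^SO = 4·7.4 = 29.6.
W^SO = (Σα)·G^SO − ½·4·(Σα)² = (4/2)·7.4² = 109.52.
Deadweight loss = W^SO − W^NE = 63.01.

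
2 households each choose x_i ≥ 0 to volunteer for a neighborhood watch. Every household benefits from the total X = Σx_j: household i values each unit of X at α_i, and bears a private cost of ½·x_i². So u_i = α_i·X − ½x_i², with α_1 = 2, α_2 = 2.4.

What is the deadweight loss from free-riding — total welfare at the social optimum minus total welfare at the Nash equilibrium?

4.88

Household i's FOC: ∂u_i/∂x_i = α_i − x_i = 0, so x_i* = α_i.
NE contributions = (2, 2.4); X = 4.4.
W^NE = (Σα)·X − ½Σα_i² = 4.4² − ½·9.76 = 14.48.
Planner sets x_i = Σα_j = 4.4 for every i, so X^SO = 2·4.4 = 8.8.
W^SO = (Σα)·X^SO − ½·2·(Σα)² = (2/2)·4.4² = 19.36.
Deadweight loss = W^SO − W^NE = 4.88.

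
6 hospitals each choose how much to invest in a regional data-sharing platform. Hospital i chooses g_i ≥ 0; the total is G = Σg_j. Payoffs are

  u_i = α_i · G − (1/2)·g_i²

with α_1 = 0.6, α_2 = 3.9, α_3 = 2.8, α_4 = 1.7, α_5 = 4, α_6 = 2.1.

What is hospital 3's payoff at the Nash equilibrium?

Hospital i's FOC: ∂u_i/∂g_i = α_i − g_i = 0, so g_i* = α_i.
NE contributions = (0.6, 3.9, 2.8, 1.7, 4, 2.1); G = 15.1.
u_3 = α_3·G − ½·(g_3)² = 2.8·15.1 − ½·2.8² = 38.36.

38.36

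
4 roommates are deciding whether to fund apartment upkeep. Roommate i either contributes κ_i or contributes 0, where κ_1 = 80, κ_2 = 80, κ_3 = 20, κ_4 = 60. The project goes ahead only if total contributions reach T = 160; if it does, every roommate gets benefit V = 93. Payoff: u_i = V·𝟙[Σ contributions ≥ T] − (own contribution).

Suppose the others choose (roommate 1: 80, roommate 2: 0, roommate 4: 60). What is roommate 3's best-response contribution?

Others' total = 140. Contributing 20 brings total to 160 ≥ 160: gain V − κ_3 = 73.
Best response: 20.

20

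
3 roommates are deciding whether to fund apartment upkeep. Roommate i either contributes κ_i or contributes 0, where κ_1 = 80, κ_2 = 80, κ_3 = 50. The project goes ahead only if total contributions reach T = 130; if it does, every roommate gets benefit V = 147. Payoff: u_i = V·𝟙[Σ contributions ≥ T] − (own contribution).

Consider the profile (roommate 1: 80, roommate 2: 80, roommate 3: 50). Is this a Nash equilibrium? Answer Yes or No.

No

Total = 210 ≥ 130: provided.
Roommate 1 (pledges 80, payoff 67): dropping to 0 → total 130, payoff 147. Profitable deviation.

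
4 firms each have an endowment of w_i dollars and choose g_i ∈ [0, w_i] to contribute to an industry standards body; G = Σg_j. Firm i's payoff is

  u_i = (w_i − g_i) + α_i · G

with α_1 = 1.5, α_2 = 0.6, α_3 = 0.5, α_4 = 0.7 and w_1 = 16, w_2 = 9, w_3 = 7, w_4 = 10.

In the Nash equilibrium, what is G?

16

∂u_i/∂g_i = α_i − 1, so firm i contributes w_i if α_i > 1, else 0.
α_i > 1 for i ∈ {1}; NE contributions (16, 0, 0, 0), G = 16.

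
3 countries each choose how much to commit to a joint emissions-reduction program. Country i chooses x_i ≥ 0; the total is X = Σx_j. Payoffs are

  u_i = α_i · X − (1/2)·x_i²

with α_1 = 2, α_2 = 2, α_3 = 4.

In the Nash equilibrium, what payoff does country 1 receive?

Country i's FOC: ∂u_i/∂x_i = α_i − x_i = 0, so x_i* = α_i.
NE contributions = (2, 2, 4); X = 8.
u_1 = α_1·X − ½·(x_1)² = 2·8 − ½·2² = 14.

14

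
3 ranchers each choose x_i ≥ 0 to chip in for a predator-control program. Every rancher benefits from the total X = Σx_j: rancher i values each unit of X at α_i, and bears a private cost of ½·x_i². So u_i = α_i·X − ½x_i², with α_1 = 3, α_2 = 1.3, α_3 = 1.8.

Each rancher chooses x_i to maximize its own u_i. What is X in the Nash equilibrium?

Rancher i's FOC: ∂u_i/∂x_i = α_i − x_i = 0, so x_i* = α_i.
NE contributions = (3, 1.3, 1.8); X = 6.1.

6.1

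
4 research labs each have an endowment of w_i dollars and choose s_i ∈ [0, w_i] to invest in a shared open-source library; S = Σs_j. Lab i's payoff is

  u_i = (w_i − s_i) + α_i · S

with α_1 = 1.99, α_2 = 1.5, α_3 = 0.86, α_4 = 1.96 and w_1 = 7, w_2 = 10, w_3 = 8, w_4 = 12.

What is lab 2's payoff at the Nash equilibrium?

43.5

∂u_i/∂s_i = α_i − 1, so lab i contributes w_i if α_i > 1, else 0.
α_i > 1 for i ∈ {1, 2, 4}; NE contributions (7, 10, 0, 12), S = 29.
u_2 = (10 − 10) + 1.5·29 = 43.5.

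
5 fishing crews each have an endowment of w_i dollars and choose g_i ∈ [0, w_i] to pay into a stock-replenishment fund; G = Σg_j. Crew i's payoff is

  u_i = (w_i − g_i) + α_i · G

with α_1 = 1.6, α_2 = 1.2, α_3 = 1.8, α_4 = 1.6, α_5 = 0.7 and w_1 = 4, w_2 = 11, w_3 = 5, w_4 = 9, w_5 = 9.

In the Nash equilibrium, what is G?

29

∂u_i/∂g_i = α_i − 1, so crew i contributes w_i if α_i > 1, else 0.
α_i > 1 for i ∈ {1, 2, 3, 4}; NE contributions (4, 11, 5, 9, 0), G = 29.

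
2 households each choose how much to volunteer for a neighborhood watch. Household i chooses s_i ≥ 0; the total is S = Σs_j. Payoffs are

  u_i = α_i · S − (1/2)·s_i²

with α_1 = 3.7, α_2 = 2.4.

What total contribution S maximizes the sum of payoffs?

Planner FOC: ∂(Σu_j)/∂s_i = (Σα_j) − s_i = 0, so s_i^SO = Σα_j = 6.1 for every i; S^SO = 12.2.

12.2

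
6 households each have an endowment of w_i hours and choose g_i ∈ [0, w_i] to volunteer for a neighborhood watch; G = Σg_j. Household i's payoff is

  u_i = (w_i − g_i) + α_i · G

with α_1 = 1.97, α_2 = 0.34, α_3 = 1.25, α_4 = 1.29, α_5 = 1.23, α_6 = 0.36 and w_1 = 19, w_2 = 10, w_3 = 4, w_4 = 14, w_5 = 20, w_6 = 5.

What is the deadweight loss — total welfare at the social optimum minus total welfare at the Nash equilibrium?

81.6

∂u_i/∂g_i = α_i − 1, so household i contributes w_i if α_i > 1, else 0.
α_i > 1 for i ∈ {1, 3, 4, 5}; NE contributions (19, 0, 4, 14, 20, 0), G = 57.
W^NE = Σw_i − G^NE + (Σα_i)·G^NE = 72 + 5.44·57 = 382.08.
Planner: ∂(Σu_j)/∂g_i = Σα_j − 1 = 5.44 > 0, so everyone contributes w_i; G^SO = 72, W^SO = 72 + 5.44·72 = 463.68.
Deadweight loss = 81.6.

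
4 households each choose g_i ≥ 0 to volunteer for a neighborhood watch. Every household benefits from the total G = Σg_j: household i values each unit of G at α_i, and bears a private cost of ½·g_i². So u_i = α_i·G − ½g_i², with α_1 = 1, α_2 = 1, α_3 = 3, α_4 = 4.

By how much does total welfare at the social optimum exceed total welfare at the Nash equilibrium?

Household i's FOC: ∂u_i/∂g_i = α_i − g_i = 0, so g_i* = α_i.
NE contributions = (1, 1, 3, 4); G = 9.
W^NE = (Σα)·G − ½Σα_i² = 9² − ½·27 = 67.5.
Planner sets g_i = Σα_j = 9 for every i, so G^SO = 4·9 = 36.
W^SO = (Σα)·G^SO − ½·4·(Σα)² = (4/2)·9² = 162.
Deadweight loss = W^SO − W^NE = 94.5.

94.5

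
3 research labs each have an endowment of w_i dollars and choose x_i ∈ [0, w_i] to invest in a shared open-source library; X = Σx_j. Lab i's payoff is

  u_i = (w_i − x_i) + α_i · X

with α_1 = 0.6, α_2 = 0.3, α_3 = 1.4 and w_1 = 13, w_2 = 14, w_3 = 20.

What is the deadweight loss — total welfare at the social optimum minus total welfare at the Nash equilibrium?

∂u_i/∂x_i = α_i − 1, so lab i contributes w_i if α_i > 1, else 0.
α_i > 1 for i ∈ {3}; NE contributions (0, 0, 20), X = 20.
W^NE = Σw_i − X^NE + (Σα_i)·X^NE = 47 + 1.3·20 = 73.
Planner: ∂(Σu_j)/∂x_i = Σα_j − 1 = 1.3 > 0, so everyone contributes w_i; X^SO = 47, W^SO = 47 + 1.3·47 = 108.1.
Deadweight loss = 35.1.

35.1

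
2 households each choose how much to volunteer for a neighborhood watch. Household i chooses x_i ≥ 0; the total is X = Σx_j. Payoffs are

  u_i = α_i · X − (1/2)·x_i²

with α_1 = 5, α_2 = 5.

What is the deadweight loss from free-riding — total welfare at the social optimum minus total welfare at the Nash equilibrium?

25

Household i's FOC: ∂u_i/∂x_i = α_i − x_i = 0, so x_i* = α_i.
NE contributions = (5, 5); X = 10.
W^NE = (Σα)·X − ½Σα_i² = 10² − ½·50 = 75.
Planner sets x_i = Σα_j = 10 for every i, so X^SO = 2·10 = 20.
W^SO = (Σα)·X^SO − ½·2·(Σα)² = (2/2)·10² = 100.
Deadweight loss = W^SO − W^NE = 25.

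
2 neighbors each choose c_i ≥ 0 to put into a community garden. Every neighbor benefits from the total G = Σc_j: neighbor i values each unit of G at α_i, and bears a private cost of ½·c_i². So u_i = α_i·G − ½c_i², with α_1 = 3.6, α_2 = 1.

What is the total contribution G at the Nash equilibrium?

4.6

Neighbor i's FOC: ∂u_i/∂c_i = α_i − c_i = 0, so c_i* = α_i.
NE contributions = (3.6, 1); G = 4.6.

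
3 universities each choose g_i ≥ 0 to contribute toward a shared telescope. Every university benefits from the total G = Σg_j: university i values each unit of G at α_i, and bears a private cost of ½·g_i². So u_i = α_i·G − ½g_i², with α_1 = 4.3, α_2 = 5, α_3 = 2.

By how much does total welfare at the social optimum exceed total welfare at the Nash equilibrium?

87.59

University i's FOC: ∂u_i/∂g_i = α_i − g_i = 0, so g_i* = α_i.
NE contributions = (4.3, 5, 2); G = 11.3.
W^NE = (Σα)·G − ½Σα_i² = 11.3² − ½·47.49 = 103.945.
Planner sets g_i = Σα_j = 11.3 for every i, so G^SO = 3·11.3 = 33.9.
W^SO = (Σα)·G^SO − ½·3·(Σα)² = (3/2)·11.3² = 191.535.
Deadweight loss = W^SO − W^NE = 87.59.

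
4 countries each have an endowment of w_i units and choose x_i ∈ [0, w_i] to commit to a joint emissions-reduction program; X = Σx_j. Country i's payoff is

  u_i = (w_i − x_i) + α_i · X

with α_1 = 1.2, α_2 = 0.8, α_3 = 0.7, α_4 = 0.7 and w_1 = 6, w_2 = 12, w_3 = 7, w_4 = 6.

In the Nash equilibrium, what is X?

6

∂u_i/∂x_i = α_i − 1, so country i contributes w_i if α_i > 1, else 0.
α_i > 1 for i ∈ {1}; NE contributions (6, 0, 0, 0), X = 6.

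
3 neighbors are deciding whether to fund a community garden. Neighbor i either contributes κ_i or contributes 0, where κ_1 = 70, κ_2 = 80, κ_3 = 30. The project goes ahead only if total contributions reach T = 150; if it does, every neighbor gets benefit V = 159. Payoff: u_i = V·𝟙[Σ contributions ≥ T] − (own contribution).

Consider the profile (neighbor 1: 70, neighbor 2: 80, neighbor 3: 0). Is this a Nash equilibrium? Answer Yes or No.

Yes

Total = 150 ≥ 150: provided.
Neighbor 1 (pledges 70, payoff 89): dropping to 0 → total 80, payoff 0. No gain.
Neighbor 2 (pledges 80, payoff 79): dropping to 0 → total 70, payoff 0. No gain.
Neighbor 3 (pledges 0, payoff 159): pledging 30 → total 180, payoff 129. No gain.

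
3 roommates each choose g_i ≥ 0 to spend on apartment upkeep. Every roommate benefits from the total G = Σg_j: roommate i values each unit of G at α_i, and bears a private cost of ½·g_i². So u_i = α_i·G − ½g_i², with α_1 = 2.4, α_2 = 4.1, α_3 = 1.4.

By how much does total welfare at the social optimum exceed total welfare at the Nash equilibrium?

43.47

Roommate i's FOC: ∂u_i/∂g_i = α_i − g_i = 0, so g_i* = α_i.
NE contributions = (2.4, 4.1, 1.4); G = 7.9.
W^NE = (Σα)·G − ½Σα_i² = 7.9² − ½·24.53 = 50.145.
Planner sets g_i = Σα_j = 7.9 for every i, so G^SO = 3·7.9 = 23.7.
W^SO = (Σα)·G^SO − ½·3·(Σα)² = (3/2)·7.9² = 93.615.
Deadweight loss = W^SO − W^NE = 43.47.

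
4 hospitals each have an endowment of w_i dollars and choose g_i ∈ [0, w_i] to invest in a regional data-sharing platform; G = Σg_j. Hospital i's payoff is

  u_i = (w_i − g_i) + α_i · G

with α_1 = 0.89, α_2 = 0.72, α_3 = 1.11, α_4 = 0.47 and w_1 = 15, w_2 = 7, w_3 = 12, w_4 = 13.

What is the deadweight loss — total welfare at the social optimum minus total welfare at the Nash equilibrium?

76.65

∂u_i/∂g_i = α_i − 1, so hospital i contributes w_i if α_i > 1, else 0.
α_i > 1 for i ∈ {3}; NE contributions (0, 0, 12, 0), G = 12.
W^NE = Σw_i − G^NE + (Σα_i)·G^NE = 47 + 2.19·12 = 73.28.
Planner: ∂(Σu_j)/∂g_i = Σα_j − 1 = 2.19 > 0, so everyone contributes w_i; G^SO = 47, W^SO = 47 + 2.19·47 = 149.93.
Deadweight loss = 76.65.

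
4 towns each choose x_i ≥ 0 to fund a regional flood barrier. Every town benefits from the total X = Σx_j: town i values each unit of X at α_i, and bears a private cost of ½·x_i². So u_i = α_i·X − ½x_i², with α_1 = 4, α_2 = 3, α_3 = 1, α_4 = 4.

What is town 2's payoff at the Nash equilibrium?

31.5

Town i's FOC: ∂u_i/∂x_i = α_i − x_i = 0, so x_i* = α_i.
NE contributions = (4, 3, 1, 4); X = 12.
u_2 = α_2·X − ½·(x_2)² = 3·12 − ½·3² = 31.5.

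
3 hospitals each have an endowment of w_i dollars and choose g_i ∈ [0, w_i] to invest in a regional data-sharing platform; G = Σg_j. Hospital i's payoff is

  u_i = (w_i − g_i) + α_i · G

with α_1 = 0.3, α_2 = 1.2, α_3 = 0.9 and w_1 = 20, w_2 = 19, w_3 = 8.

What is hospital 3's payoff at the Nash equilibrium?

25.1

∂u_i/∂g_i = α_i − 1, so hospital i contributes w_i if α_i > 1, else 0.
α_i > 1 for i ∈ {2}; NE contributions (0, 19, 0), G = 19.
u_3 = (8 − 0) + 0.9·19 = 25.1.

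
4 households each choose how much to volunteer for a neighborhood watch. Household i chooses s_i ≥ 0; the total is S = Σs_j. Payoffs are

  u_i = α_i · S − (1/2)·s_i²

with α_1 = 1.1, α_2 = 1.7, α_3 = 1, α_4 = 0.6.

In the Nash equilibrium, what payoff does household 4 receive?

2.46

Household i's FOC: ∂u_i/∂s_i = α_i − s_i = 0, so s_i* = α_i.
NE contributions = (1.1, 1.7, 1, 0.6); S = 4.4.
u_4 = α_4·S − ½·(s_4)² = 0.6·4.4 − ½·0.6² = 2.46.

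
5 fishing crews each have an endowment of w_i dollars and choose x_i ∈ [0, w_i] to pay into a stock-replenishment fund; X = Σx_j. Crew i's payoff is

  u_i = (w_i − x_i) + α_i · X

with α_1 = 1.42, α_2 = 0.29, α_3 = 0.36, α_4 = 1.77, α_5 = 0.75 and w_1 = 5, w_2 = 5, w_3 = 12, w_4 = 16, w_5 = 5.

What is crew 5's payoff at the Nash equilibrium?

20.75

∂u_i/∂x_i = α_i − 1, so crew i contributes w_i if α_i > 1, else 0.
α_i > 1 for i ∈ {1, 4}; NE contributions (5, 0, 0, 16, 0), X = 21.
u_5 = (5 − 0) + 0.75·21 = 20.75.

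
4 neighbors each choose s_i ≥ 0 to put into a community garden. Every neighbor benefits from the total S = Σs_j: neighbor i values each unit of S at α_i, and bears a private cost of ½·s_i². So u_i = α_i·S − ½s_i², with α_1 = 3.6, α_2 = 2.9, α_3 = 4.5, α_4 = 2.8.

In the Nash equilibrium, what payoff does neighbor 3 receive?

Neighbor i's FOC: ∂u_i/∂s_i = α_i − s_i = 0, so s_i* = α_i.
NE contributions = (3.6, 2.9, 4.5, 2.8); S = 13.8.
u_3 = α_3·S − ½·(s_3)² = 4.5·13.8 − ½·4.5² = 51.975.

51.975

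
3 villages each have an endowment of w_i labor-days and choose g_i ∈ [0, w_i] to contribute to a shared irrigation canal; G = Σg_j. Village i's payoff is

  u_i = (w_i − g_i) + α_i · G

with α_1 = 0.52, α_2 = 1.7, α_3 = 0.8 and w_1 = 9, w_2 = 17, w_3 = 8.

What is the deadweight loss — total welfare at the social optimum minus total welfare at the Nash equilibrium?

34.34

∂u_i/∂g_i = α_i − 1, so village i contributes w_i if α_i > 1, else 0.
α_i > 1 for i ∈ {2}; NE contributions (0, 17, 0), G = 17.
W^NE = Σw_i − G^NE + (Σα_i)·G^NE = 34 + 2.02·17 = 68.34.
Planner: ∂(Σu_j)/∂g_i = Σα_j − 1 = 2.02 > 0, so everyone contributes w_i; G^SO = 34, W^SO = 34 + 2.02·34 = 102.68.
Deadweight loss = 34.34.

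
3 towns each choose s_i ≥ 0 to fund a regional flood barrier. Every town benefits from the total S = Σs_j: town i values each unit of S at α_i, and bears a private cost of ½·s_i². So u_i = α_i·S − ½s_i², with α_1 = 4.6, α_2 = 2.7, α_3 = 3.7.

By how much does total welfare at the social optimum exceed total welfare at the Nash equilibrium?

81.57

Town i's FOC: ∂u_i/∂s_i = α_i − s_i = 0, so s_i* = α_i.
NE contributions = (4.6, 2.7, 3.7); S = 11.
W^NE = (Σα)·S − ½Σα_i² = 11² − ½·42.14 = 99.93.
Planner sets s_i = Σα_j = 11 for every i, so S^SO = 3·11 = 33.
W^SO = (Σα)·S^SO − ½·3·(Σα)² = (3/2)·11² = 181.5.
Deadweight loss = W^SO − W^NE = 81.57.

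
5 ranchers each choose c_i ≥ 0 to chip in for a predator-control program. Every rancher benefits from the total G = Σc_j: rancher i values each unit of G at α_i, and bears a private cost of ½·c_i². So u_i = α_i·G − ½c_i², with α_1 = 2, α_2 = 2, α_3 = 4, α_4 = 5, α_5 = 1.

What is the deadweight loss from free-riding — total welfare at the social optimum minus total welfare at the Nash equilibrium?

Rancher i's FOC: ∂u_i/∂c_i = α_i − c_i = 0, so c_i* = α_i.
NE contributions = (2, 2, 4, 5, 1); G = 14.
W^NE = (Σα)·G − ½Σα_i² = 14² − ½·50 = 171.
Planner sets c_i = Σα_j = 14 for every i, so G^SO = 5·14 = 70.
W^SO = (Σα)·G^SO − ½·5·(Σα)² = (5/2)·14² = 490.
Deadweight loss = W^SO − W^NE = 319.

319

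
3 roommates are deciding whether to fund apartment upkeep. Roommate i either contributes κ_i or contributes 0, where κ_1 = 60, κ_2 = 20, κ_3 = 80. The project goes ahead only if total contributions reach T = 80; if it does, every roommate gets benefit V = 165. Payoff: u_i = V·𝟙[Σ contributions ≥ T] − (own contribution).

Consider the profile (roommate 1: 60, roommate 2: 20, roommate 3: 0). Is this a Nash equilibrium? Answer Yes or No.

Yes

Total = 80 ≥ 80: provided.
Roommate 1 (pledges 60, payoff 105): dropping to 0 → total 20, payoff 0. No gain.
Roommate 2 (pledges 20, payoff 145): dropping to 0 → total 60, payoff 0. No gain.
Roommate 3 (pledges 0, payoff 165): pledging 80 → total 160, payoff 85. No gain.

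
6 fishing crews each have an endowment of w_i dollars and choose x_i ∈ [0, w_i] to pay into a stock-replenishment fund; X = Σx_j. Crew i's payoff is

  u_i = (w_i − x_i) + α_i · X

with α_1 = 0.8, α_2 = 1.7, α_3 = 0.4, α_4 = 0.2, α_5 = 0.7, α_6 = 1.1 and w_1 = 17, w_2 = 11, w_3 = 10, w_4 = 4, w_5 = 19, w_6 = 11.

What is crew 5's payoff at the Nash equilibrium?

∂u_i/∂x_i = α_i − 1, so crew i contributes w_i if α_i > 1, else 0.
α_i > 1 for i ∈ {2, 6}; NE contributions (0, 11, 0, 0, 0, 11), X = 22.
u_5 = (19 − 0) + 0.7·22 = 34.4.

34.4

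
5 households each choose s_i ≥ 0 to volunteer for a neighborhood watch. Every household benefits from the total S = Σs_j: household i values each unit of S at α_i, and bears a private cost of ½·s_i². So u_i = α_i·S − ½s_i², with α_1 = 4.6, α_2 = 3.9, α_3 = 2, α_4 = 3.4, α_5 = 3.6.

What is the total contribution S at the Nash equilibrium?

17.5

Household i's FOC: ∂u_i/∂s_i = α_i − s_i = 0, so s_i* = α_i.
NE contributions = (4.6, 3.9, 2, 3.4, 3.6); S = 17.5.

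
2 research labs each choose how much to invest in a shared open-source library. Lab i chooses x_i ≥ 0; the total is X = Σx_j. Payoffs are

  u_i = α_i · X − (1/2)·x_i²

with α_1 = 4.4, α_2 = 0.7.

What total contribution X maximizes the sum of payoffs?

Planner FOC: ∂(Σu_j)/∂x_i = (Σα_j) − x_i = 0, so x_i^SO = Σα_j = 5.1 for every i; X^SO = 10.2.

10.2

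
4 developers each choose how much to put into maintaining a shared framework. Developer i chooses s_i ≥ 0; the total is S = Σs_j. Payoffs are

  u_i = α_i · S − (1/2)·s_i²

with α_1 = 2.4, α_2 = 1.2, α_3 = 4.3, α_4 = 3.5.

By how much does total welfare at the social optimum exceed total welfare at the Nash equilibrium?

148.93

Developer i's FOC: ∂u_i/∂s_i = α_i − s_i = 0, so s_i* = α_i.
NE contributions = (2.4, 1.2, 4.3, 3.5); S = 11.4.
W^NE = (Σα)·S − ½Σα_i² = 11.4² − ½·37.94 = 110.99.
Planner sets s_i = Σα_j = 11.4 for every i, so S^SO = 4·11.4 = 45.6.
W^SO = (Σα)·S^SO − ½·4·(Σα)² = (4/2)·11.4² = 259.92.
Deadweight loss = W^SO − W^NE = 148.93.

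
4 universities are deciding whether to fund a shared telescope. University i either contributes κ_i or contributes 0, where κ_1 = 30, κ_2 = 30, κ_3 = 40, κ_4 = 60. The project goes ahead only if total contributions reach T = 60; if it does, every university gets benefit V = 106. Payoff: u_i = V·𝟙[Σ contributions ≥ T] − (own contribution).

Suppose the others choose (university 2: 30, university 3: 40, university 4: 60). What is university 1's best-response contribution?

Others' total = 130 ≥ 60; contributing adds cost 30 for no extra benefit.
Best response: 0.

0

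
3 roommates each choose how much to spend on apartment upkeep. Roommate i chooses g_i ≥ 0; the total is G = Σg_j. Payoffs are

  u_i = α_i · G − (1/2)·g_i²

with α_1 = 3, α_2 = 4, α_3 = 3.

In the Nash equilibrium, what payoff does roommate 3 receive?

Roommate i's FOC: ∂u_i/∂g_i = α_i − g_i = 0, so g_i* = α_i.
NE contributions = (3, 4, 3); G = 10.
u_3 = α_3·G − ½·(g_3)² = 3·10 − ½·3² = 25.5.

25.5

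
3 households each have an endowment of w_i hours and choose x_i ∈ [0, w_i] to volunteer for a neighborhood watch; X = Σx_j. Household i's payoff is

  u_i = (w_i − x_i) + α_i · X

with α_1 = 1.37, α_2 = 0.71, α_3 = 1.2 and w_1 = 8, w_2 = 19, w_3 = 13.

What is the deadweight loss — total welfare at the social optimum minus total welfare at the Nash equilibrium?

∂u_i/∂x_i = α_i − 1, so household i contributes w_i if α_i > 1, else 0.
α_i > 1 for i ∈ {1, 3}; NE contributions (8, 0, 13), X = 21.
W^NE = Σw_i − X^NE + (Σα_i)·X^NE = 40 + 2.28·21 = 87.88.
Planner: ∂(Σu_j)/∂x_i = Σα_j − 1 = 2.28 > 0, so everyone contributes w_i; X^SO = 40, W^SO = 40 + 2.28·40 = 131.2.
Deadweight loss = 43.32.

43.32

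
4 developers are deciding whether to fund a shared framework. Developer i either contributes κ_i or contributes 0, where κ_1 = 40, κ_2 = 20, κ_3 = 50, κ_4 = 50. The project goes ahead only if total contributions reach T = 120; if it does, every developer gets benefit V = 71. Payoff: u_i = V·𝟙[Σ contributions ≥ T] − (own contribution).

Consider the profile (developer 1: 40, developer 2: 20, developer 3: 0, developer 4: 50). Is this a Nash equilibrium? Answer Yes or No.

No

Total = 110 < 120: not provided.
Developer 1 (pledges 40, payoff -40): dropping to 0 → total 70, payoff 0. Profitable deviation.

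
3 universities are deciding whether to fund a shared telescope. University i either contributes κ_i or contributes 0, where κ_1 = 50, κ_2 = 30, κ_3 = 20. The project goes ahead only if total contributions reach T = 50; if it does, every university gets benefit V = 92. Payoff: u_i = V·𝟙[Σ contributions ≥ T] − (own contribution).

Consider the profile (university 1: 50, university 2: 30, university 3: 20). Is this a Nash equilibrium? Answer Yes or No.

Total = 100 ≥ 50: provided.
University 1 (pledges 50, payoff 42): dropping to 0 → total 50, payoff 92. Profitable deviation.

No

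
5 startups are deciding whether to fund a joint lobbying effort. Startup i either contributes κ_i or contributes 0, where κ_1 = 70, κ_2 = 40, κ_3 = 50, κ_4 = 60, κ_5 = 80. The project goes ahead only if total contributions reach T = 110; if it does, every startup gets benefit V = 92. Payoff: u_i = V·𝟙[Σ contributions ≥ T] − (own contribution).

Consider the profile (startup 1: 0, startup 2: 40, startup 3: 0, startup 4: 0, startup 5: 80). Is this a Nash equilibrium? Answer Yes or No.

Yes

Total = 120 ≥ 110: provided.
Startup 1 (pledges 0, payoff 92): pledging 70 → total 190, payoff 22. No gain.
Startup 2 (pledges 40, payoff 52): dropping to 0 → total 80, payoff 0. No gain.
Startup 3 (pledges 0, payoff 92): pledging 50 → total 170, payoff 42. No gain.
Startup 4 (pledges 0, payoff 92): pledging 60 → total 180, payoff 32. No gain.
Startup 5 (pledges 80, payoff 12): dropping to 0 → total 40, payoff 0. No gain.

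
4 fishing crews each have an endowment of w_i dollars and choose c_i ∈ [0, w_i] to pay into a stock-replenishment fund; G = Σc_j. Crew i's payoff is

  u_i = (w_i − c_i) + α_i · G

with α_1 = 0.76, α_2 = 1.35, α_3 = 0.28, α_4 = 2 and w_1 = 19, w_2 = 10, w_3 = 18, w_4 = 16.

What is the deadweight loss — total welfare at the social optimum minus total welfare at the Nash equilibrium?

∂u_i/∂c_i = α_i − 1, so crew i contributes w_i if α_i > 1, else 0.
α_i > 1 for i ∈ {2, 4}; NE contributions (0, 10, 0, 16), G = 26.
W^NE = Σw_i − G^NE + (Σα_i)·G^NE = 63 + 3.39·26 = 151.14.
Planner: ∂(Σu_j)/∂c_i = Σα_j − 1 = 3.39 > 0, so everyone contributes w_i; G^SO = 63, W^SO = 63 + 3.39·63 = 276.57.
Deadweight loss = 125.43.

125.43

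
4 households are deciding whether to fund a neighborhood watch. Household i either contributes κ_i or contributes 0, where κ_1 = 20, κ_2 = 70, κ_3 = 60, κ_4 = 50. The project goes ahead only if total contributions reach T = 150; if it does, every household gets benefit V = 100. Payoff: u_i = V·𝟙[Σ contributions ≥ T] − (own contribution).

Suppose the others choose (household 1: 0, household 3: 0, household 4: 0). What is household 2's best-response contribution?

Others' total = 0. Even contributing 70 gives 70 < 150: no benefit either way.
Best response: 0.

0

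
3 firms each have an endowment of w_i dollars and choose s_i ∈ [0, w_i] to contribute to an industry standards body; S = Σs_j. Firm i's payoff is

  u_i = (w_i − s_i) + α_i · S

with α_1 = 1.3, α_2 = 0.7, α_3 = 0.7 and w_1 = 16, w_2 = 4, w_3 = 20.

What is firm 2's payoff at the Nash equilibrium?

15.2

∂u_i/∂s_i = α_i − 1, so firm i contributes w_i if α_i > 1, else 0.
α_i > 1 for i ∈ {1}; NE contributions (16, 0, 0), S = 16.
u_2 = (4 − 0) + 0.7·16 = 15.2.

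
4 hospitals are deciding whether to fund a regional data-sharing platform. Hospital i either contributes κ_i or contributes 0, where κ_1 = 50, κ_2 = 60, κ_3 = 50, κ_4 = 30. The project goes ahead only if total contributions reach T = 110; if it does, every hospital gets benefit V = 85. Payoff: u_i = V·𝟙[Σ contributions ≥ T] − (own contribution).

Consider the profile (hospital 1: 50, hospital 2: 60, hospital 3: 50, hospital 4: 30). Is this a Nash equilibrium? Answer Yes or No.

No

Total = 190 ≥ 110: provided.
Hospital 1 (pledges 50, payoff 35): dropping to 0 → total 140, payoff 85. Profitable deviation.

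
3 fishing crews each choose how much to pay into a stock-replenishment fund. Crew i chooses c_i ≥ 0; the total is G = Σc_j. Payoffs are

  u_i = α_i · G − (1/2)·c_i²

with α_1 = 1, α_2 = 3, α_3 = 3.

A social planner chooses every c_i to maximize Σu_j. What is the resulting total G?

Planner FOC: ∂(Σu_j)/∂c_i = (Σα_j) − c_i = 0, so c_i^SO = Σα_j = 7 for every i; G^SO = 21.

21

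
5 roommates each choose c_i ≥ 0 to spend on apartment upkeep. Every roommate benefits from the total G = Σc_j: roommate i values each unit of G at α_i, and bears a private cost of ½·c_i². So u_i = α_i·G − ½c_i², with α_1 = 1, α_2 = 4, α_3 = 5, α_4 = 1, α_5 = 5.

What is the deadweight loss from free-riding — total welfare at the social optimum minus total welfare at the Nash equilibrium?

Roommate i's FOC: ∂u_i/∂c_i = α_i − c_i = 0, so c_i* = α_i.
NE contributions = (1, 4, 5, 1, 5); G = 16.
W^NE = (Σα)·G − ½Σα_i² = 16² − ½·68 = 222.
Planner sets c_i = Σα_j = 16 for every i, so G^SO = 5·16 = 80.
W^SO = (Σα)·G^SO − ½·5·(Σα)² = (5/2)·16² = 640.
Deadweight loss = W^SO − W^NE = 418.

418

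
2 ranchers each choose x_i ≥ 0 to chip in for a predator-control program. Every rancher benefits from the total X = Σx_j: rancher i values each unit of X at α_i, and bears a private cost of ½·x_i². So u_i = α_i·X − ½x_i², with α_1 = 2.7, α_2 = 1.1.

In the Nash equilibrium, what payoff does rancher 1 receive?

6.615

Rancher i's FOC: ∂u_i/∂x_i = α_i − x_i = 0, so x_i* = α_i.
NE contributions = (2.7, 1.1); X = 3.8.
u_1 = α_1·X − ½·(x_1)² = 2.7·3.8 − ½·2.7² = 6.615.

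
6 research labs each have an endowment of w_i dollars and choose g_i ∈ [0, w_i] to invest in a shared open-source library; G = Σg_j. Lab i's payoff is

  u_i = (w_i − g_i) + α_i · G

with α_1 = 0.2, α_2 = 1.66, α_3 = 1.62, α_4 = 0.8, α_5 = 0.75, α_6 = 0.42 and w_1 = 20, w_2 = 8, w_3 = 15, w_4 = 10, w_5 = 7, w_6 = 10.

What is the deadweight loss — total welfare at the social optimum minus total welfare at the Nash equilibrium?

209.15

∂u_i/∂g_i = α_i − 1, so lab i contributes w_i if α_i > 1, else 0.
α_i > 1 for i ∈ {2, 3}; NE contributions (0, 8, 15, 0, 0, 0), G = 23.
W^NE = Σw_i − G^NE + (Σα_i)·G^NE = 70 + 4.45·23 = 172.35.
Planner: ∂(Σu_j)/∂g_i = Σα_j − 1 = 4.45 > 0, so everyone contributes w_i; G^SO = 70, W^SO = 70 + 4.45·70 = 381.5.
Deadweight loss = 209.15.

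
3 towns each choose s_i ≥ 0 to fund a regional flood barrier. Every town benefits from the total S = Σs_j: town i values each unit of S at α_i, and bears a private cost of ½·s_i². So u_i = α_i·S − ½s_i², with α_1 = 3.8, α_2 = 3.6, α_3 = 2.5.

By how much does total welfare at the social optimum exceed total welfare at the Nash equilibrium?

65.83

Town i's FOC: ∂u_i/∂s_i = α_i − s_i = 0, so s_i* = α_i.
NE contributions = (3.8, 3.6, 2.5); S = 9.9.
W^NE = (Σα)·S − ½Σα_i² = 9.9² − ½·33.65 = 81.185.
Planner sets s_i = Σα_j = 9.9 for every i, so S^SO = 3·9.9 = 29.7.
W^SO = (Σα)·S^SO − ½·3·(Σα)² = (3/2)·9.9² = 147.015.
Deadweight loss = W^SO − W^NE = 65.83.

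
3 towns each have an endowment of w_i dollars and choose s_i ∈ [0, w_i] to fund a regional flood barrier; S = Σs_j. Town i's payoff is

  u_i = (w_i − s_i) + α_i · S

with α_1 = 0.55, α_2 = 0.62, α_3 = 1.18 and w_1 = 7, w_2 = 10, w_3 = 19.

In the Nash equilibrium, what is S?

19

∂u_i/∂s_i = α_i − 1, so town i contributes w_i if α_i > 1, else 0.
α_i > 1 for i ∈ {3}; NE contributions (0, 0, 19), S = 19.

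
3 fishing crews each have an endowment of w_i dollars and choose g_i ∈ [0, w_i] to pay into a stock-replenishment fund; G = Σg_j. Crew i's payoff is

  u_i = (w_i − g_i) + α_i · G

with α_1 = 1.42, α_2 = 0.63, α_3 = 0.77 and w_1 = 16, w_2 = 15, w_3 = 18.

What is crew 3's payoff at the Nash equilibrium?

30.32

∂u_i/∂g_i = α_i − 1, so crew i contributes w_i if α_i > 1, else 0.
α_i > 1 for i ∈ {1}; NE contributions (16, 0, 0), G = 16.
u_3 = (18 − 0) + 0.77·16 = 30.32.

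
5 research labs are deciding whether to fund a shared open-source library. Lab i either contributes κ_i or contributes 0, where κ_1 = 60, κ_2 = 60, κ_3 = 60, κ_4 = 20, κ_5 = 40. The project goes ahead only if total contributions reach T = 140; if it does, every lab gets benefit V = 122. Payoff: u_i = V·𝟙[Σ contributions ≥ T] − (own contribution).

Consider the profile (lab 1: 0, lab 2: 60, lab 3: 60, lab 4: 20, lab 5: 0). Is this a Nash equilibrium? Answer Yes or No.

Total = 140 ≥ 140: provided.
Lab 1 (pledges 0, payoff 122): pledging 60 → total 200, payoff 62. No gain.
Lab 2 (pledges 60, payoff 62): dropping to 0 → total 80, payoff 0. No gain.
Lab 3 (pledges 60, payoff 62): dropping to 0 → total 80, payoff 0. No gain.
Lab 4 (pledges 20, payoff 102): dropping to 0 → total 120, payoff 0. No gain.
Lab 5 (pledges 0, payoff 122): pledging 40 → total 180, payoff 82. No gain.

Yes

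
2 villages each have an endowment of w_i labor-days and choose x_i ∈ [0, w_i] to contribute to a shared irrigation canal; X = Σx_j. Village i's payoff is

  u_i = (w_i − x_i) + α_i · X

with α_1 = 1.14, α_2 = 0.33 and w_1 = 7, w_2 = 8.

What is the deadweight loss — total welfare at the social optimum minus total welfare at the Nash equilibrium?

∂u_i/∂x_i = α_i − 1, so village i contributes w_i if α_i > 1, else 0.
α_i > 1 for i ∈ {1}; NE contributions (7, 0), X = 7.
W^NE = Σw_i − X^NE + (Σα_i)·X^NE = 15 + 0.47·7 = 18.29.
Planner: ∂(Σu_j)/∂x_i = Σα_j − 1 = 0.47 > 0, so everyone contributes w_i; X^SO = 15, W^SO = 15 + 0.47·15 = 22.05.
Deadweight loss = 3.76.

3.76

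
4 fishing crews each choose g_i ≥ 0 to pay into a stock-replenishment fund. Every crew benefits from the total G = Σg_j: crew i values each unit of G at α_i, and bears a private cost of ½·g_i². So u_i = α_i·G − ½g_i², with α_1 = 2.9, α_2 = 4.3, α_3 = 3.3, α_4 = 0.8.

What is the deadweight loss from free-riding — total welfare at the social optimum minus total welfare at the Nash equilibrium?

Crew i's FOC: ∂u_i/∂g_i = α_i − g_i = 0, so g_i* = α_i.
NE contributions = (2.9, 4.3, 3.3, 0.8); G = 11.3.
W^NE = (Σα)·G − ½Σα_i² = 11.3² − ½·38.43 = 108.475.
Planner sets g_i = Σα_j = 11.3 for every i, so G^SO = 4·11.3 = 45.2.
W^SO = (Σα)·G^SO − ½·4·(Σα)² = (4/2)·11.3² = 255.38.
Deadweight loss = W^SO − W^NE = 146.905.

146.905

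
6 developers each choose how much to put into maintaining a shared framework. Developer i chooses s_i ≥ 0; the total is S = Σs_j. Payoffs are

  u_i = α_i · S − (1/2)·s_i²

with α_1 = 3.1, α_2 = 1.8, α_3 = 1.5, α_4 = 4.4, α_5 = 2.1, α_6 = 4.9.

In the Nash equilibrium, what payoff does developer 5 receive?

35.175

Developer i's FOC: ∂u_i/∂s_i = α_i − s_i = 0, so s_i* = α_i.
NE contributions = (3.1, 1.8, 1.5, 4.4, 2.1, 4.9); S = 17.8.
u_5 = α_5·S − ½·(s_5)² = 2.1·17.8 − ½·2.1² = 35.175.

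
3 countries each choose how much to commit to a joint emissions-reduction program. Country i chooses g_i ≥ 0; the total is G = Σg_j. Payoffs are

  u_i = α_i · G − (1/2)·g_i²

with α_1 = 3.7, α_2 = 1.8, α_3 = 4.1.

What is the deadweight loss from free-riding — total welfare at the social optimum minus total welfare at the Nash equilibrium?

Country i's FOC: ∂u_i/∂g_i = α_i − g_i = 0, so g_i* = α_i.
NE contributions = (3.7, 1.8, 4.1); G = 9.6.
W^NE = (Σα)·G − ½Σα_i² = 9.6² − ½·33.74 = 75.29.
Planner sets g_i = Σα_j = 9.6 for every i, so G^SO = 3·9.6 = 28.8.
W^SO = (Σα)·G^SO − ½·3·(Σα)² = (3/2)·9.6² = 138.24.
Deadweight loss = W^SO − W^NE = 62.95.

62.95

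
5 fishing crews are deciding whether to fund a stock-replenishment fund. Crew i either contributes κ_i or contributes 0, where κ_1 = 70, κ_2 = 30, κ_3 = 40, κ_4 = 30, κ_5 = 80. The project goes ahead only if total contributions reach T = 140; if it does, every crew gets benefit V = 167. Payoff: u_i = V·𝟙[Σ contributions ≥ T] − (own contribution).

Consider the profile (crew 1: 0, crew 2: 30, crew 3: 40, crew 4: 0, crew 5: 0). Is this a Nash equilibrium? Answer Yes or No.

Total = 70 < 140: not provided.
Crew 1 (pledges 0, payoff 0): pledging 70 → total 140, payoff 97. Profitable deviation.

No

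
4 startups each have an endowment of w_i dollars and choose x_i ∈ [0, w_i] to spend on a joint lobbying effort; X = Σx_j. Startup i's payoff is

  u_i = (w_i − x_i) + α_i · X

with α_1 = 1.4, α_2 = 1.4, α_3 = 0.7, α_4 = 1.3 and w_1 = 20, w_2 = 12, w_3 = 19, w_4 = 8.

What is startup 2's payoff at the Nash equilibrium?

∂u_i/∂x_i = α_i − 1, so startup i contributes w_i if α_i > 1, else 0.
α_i > 1 for i ∈ {1, 2, 4}; NE contributions (20, 12, 0, 8), X = 40.
u_2 = (12 − 12) + 1.4·40 = 56.

56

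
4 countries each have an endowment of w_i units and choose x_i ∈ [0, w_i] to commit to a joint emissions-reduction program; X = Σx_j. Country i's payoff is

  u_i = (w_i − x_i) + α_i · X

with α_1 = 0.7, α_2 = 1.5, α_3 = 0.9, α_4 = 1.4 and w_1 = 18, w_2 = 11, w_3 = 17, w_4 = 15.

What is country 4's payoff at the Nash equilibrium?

36.4

∂u_i/∂x_i = α_i − 1, so country i contributes w_i if α_i > 1, else 0.
α_i > 1 for i ∈ {2, 4}; NE contributions (0, 11, 0, 15), X = 26.
u_4 = (15 − 15) + 1.4·26 = 36.4.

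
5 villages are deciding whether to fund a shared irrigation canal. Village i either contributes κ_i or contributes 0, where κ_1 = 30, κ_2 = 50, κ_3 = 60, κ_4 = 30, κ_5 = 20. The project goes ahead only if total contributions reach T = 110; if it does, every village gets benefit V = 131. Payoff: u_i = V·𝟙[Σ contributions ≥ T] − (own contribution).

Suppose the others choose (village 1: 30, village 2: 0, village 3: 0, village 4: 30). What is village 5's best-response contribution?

0

Others' total = 60. Even contributing 20 gives 80 < 110: no benefit either way.
Best response: 0.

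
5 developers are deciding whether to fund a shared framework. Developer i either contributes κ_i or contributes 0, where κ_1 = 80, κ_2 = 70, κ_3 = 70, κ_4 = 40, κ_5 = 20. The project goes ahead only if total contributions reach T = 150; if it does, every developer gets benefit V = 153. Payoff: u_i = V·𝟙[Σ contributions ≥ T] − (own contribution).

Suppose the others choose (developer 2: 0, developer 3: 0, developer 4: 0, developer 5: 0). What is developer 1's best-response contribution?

Others' total = 0. Even contributing 80 gives 80 < 150: no benefit either way.
Best response: 0.

0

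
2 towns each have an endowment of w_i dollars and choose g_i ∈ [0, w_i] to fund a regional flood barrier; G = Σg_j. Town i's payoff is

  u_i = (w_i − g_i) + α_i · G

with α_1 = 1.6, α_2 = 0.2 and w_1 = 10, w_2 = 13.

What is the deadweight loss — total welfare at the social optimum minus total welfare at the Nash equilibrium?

10.4

∂u_i/∂g_i = α_i − 1, so town i contributes w_i if α_i > 1, else 0.
α_i > 1 for i ∈ {1}; NE contributions (10, 0), G = 10.
W^NE = Σw_i − G^NE + (Σα_i)·G^NE = 23 + 0.8·10 = 31.
Planner: ∂(Σu_j)/∂g_i = Σα_j − 1 = 0.8 > 0, so everyone contributes w_i; G^SO = 23, W^SO = 23 + 0.8·23 = 41.4.
Deadweight loss = 10.4.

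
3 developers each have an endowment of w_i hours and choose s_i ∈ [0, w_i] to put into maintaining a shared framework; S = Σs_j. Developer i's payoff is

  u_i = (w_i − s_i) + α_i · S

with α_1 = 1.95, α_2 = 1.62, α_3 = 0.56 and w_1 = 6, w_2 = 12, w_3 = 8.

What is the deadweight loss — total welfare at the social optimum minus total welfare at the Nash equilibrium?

∂u_i/∂s_i = α_i − 1, so developer i contributes w_i if α_i > 1, else 0.
α_i > 1 for i ∈ {1, 2}; NE contributions (6, 12, 0), S = 18.
W^NE = Σw_i − S^NE + (Σα_i)·S^NE = 26 + 3.13·18 = 82.34.
Planner: ∂(Σu_j)/∂s_i = Σα_j − 1 = 3.13 > 0, so everyone contributes w_i; S^SO = 26, W^SO = 26 + 3.13·26 = 107.38.
Deadweight loss = 25.04.

25.04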